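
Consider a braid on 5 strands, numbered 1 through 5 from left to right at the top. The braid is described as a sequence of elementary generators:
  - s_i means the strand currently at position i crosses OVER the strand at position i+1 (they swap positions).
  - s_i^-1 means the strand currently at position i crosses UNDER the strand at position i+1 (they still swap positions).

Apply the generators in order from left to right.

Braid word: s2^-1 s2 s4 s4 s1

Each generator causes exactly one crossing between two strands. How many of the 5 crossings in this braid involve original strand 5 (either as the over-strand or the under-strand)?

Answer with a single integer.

Answer: 2

Derivation:
Gen 1: crossing 2x3. Involves strand 5? no. Count so far: 0
Gen 2: crossing 3x2. Involves strand 5? no. Count so far: 0
Gen 3: crossing 4x5. Involves strand 5? yes. Count so far: 1
Gen 4: crossing 5x4. Involves strand 5? yes. Count so far: 2
Gen 5: crossing 1x2. Involves strand 5? no. Count so far: 2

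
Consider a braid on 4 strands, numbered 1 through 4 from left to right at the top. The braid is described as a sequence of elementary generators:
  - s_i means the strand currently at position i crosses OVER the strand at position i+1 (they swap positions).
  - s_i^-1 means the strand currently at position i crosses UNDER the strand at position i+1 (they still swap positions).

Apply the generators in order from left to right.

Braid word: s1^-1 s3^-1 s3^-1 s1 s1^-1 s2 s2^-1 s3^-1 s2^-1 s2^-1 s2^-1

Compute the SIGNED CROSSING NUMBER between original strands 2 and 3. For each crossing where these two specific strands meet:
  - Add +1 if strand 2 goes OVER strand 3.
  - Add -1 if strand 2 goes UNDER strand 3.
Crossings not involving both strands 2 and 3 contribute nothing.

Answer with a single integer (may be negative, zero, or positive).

Gen 1: crossing 1x2. Both 2&3? no. Sum: 0
Gen 2: crossing 3x4. Both 2&3? no. Sum: 0
Gen 3: crossing 4x3. Both 2&3? no. Sum: 0
Gen 4: crossing 2x1. Both 2&3? no. Sum: 0
Gen 5: crossing 1x2. Both 2&3? no. Sum: 0
Gen 6: crossing 1x3. Both 2&3? no. Sum: 0
Gen 7: crossing 3x1. Both 2&3? no. Sum: 0
Gen 8: crossing 3x4. Both 2&3? no. Sum: 0
Gen 9: crossing 1x4. Both 2&3? no. Sum: 0
Gen 10: crossing 4x1. Both 2&3? no. Sum: 0
Gen 11: crossing 1x4. Both 2&3? no. Sum: 0

Answer: 0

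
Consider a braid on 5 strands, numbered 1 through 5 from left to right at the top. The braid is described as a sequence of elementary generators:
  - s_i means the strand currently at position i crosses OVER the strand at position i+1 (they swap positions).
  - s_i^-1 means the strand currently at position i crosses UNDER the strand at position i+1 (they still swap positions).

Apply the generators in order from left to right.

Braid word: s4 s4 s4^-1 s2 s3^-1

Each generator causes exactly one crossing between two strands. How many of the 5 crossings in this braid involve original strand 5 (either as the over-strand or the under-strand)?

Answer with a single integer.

Gen 1: crossing 4x5. Involves strand 5? yes. Count so far: 1
Gen 2: crossing 5x4. Involves strand 5? yes. Count so far: 2
Gen 3: crossing 4x5. Involves strand 5? yes. Count so far: 3
Gen 4: crossing 2x3. Involves strand 5? no. Count so far: 3
Gen 5: crossing 2x5. Involves strand 5? yes. Count so far: 4

Answer: 4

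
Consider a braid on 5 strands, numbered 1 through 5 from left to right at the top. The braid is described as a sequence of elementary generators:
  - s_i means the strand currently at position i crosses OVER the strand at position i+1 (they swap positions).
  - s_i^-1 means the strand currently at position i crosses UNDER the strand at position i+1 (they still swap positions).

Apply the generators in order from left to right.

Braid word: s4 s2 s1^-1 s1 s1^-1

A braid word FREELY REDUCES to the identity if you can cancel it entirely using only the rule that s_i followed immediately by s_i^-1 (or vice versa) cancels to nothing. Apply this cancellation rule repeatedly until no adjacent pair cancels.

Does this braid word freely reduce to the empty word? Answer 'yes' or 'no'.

Answer: no

Derivation:
Gen 1 (s4): push. Stack: [s4]
Gen 2 (s2): push. Stack: [s4 s2]
Gen 3 (s1^-1): push. Stack: [s4 s2 s1^-1]
Gen 4 (s1): cancels prior s1^-1. Stack: [s4 s2]
Gen 5 (s1^-1): push. Stack: [s4 s2 s1^-1]
Reduced word: s4 s2 s1^-1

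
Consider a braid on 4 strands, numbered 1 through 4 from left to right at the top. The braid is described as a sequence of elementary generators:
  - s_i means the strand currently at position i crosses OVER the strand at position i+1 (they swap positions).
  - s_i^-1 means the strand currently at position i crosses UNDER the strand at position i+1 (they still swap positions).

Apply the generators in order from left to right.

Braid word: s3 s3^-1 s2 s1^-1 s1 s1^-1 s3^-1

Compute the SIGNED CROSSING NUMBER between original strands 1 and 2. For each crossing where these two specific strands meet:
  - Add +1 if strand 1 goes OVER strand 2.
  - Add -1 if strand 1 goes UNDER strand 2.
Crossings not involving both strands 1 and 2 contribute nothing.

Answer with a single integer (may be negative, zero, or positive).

Answer: 0

Derivation:
Gen 1: crossing 3x4. Both 1&2? no. Sum: 0
Gen 2: crossing 4x3. Both 1&2? no. Sum: 0
Gen 3: crossing 2x3. Both 1&2? no. Sum: 0
Gen 4: crossing 1x3. Both 1&2? no. Sum: 0
Gen 5: crossing 3x1. Both 1&2? no. Sum: 0
Gen 6: crossing 1x3. Both 1&2? no. Sum: 0
Gen 7: crossing 2x4. Both 1&2? no. Sum: 0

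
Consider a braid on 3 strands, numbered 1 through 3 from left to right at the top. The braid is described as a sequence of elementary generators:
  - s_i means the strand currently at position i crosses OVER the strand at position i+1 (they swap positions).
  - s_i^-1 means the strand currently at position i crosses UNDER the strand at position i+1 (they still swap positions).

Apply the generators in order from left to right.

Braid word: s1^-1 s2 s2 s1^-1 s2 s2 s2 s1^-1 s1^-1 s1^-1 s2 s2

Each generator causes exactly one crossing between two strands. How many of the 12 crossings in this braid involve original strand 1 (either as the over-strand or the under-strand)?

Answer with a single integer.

Gen 1: crossing 1x2. Involves strand 1? yes. Count so far: 1
Gen 2: crossing 1x3. Involves strand 1? yes. Count so far: 2
Gen 3: crossing 3x1. Involves strand 1? yes. Count so far: 3
Gen 4: crossing 2x1. Involves strand 1? yes. Count so far: 4
Gen 5: crossing 2x3. Involves strand 1? no. Count so far: 4
Gen 6: crossing 3x2. Involves strand 1? no. Count so far: 4
Gen 7: crossing 2x3. Involves strand 1? no. Count so far: 4
Gen 8: crossing 1x3. Involves strand 1? yes. Count so far: 5
Gen 9: crossing 3x1. Involves strand 1? yes. Count so far: 6
Gen 10: crossing 1x3. Involves strand 1? yes. Count so far: 7
Gen 11: crossing 1x2. Involves strand 1? yes. Count so far: 8
Gen 12: crossing 2x1. Involves strand 1? yes. Count so far: 9

Answer: 9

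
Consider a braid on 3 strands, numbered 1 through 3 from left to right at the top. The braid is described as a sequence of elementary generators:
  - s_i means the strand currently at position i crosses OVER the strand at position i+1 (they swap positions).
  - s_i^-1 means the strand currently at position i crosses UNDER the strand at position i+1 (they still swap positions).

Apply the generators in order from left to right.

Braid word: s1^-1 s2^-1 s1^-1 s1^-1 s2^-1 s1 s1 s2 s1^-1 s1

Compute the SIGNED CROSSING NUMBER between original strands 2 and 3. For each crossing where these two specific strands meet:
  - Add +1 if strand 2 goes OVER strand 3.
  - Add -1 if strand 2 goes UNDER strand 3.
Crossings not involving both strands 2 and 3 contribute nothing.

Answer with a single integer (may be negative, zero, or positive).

Answer: -2

Derivation:
Gen 1: crossing 1x2. Both 2&3? no. Sum: 0
Gen 2: crossing 1x3. Both 2&3? no. Sum: 0
Gen 3: 2 under 3. Both 2&3? yes. Contrib: -1. Sum: -1
Gen 4: 3 under 2. Both 2&3? yes. Contrib: +1. Sum: 0
Gen 5: crossing 3x1. Both 2&3? no. Sum: 0
Gen 6: crossing 2x1. Both 2&3? no. Sum: 0
Gen 7: crossing 1x2. Both 2&3? no. Sum: 0
Gen 8: crossing 1x3. Both 2&3? no. Sum: 0
Gen 9: 2 under 3. Both 2&3? yes. Contrib: -1. Sum: -1
Gen 10: 3 over 2. Both 2&3? yes. Contrib: -1. Sum: -2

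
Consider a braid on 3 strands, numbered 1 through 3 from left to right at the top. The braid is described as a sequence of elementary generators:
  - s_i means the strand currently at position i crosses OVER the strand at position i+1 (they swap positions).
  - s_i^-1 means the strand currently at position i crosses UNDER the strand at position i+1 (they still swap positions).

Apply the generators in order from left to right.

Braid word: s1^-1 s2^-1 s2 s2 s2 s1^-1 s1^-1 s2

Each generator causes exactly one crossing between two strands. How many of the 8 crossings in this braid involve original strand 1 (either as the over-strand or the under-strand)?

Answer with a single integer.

Answer: 8

Derivation:
Gen 1: crossing 1x2. Involves strand 1? yes. Count so far: 1
Gen 2: crossing 1x3. Involves strand 1? yes. Count so far: 2
Gen 3: crossing 3x1. Involves strand 1? yes. Count so far: 3
Gen 4: crossing 1x3. Involves strand 1? yes. Count so far: 4
Gen 5: crossing 3x1. Involves strand 1? yes. Count so far: 5
Gen 6: crossing 2x1. Involves strand 1? yes. Count so far: 6
Gen 7: crossing 1x2. Involves strand 1? yes. Count so far: 7
Gen 8: crossing 1x3. Involves strand 1? yes. Count so far: 8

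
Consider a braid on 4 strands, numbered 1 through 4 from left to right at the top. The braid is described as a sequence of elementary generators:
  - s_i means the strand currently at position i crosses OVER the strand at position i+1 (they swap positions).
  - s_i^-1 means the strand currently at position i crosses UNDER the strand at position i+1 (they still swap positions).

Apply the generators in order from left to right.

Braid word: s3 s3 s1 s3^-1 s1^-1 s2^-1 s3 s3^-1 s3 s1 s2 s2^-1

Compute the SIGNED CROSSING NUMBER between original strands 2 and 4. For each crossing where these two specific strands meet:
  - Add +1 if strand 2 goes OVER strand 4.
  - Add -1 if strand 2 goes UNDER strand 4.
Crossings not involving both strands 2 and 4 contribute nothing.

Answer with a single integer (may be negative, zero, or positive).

Gen 1: crossing 3x4. Both 2&4? no. Sum: 0
Gen 2: crossing 4x3. Both 2&4? no. Sum: 0
Gen 3: crossing 1x2. Both 2&4? no. Sum: 0
Gen 4: crossing 3x4. Both 2&4? no. Sum: 0
Gen 5: crossing 2x1. Both 2&4? no. Sum: 0
Gen 6: 2 under 4. Both 2&4? yes. Contrib: -1. Sum: -1
Gen 7: crossing 2x3. Both 2&4? no. Sum: -1
Gen 8: crossing 3x2. Both 2&4? no. Sum: -1
Gen 9: crossing 2x3. Both 2&4? no. Sum: -1
Gen 10: crossing 1x4. Both 2&4? no. Sum: -1
Gen 11: crossing 1x3. Both 2&4? no. Sum: -1
Gen 12: crossing 3x1. Both 2&4? no. Sum: -1

Answer: -1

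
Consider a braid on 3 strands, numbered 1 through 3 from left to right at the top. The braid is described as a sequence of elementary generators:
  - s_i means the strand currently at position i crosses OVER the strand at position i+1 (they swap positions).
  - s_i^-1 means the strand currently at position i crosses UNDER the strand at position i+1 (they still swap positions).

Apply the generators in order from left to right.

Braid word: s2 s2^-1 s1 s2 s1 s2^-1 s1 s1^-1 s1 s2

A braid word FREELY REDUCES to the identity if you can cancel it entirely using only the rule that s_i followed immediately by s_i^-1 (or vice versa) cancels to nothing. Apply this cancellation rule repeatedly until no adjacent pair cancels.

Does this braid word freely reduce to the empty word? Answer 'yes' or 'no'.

Answer: no

Derivation:
Gen 1 (s2): push. Stack: [s2]
Gen 2 (s2^-1): cancels prior s2. Stack: []
Gen 3 (s1): push. Stack: [s1]
Gen 4 (s2): push. Stack: [s1 s2]
Gen 5 (s1): push. Stack: [s1 s2 s1]
Gen 6 (s2^-1): push. Stack: [s1 s2 s1 s2^-1]
Gen 7 (s1): push. Stack: [s1 s2 s1 s2^-1 s1]
Gen 8 (s1^-1): cancels prior s1. Stack: [s1 s2 s1 s2^-1]
Gen 9 (s1): push. Stack: [s1 s2 s1 s2^-1 s1]
Gen 10 (s2): push. Stack: [s1 s2 s1 s2^-1 s1 s2]
Reduced word: s1 s2 s1 s2^-1 s1 s2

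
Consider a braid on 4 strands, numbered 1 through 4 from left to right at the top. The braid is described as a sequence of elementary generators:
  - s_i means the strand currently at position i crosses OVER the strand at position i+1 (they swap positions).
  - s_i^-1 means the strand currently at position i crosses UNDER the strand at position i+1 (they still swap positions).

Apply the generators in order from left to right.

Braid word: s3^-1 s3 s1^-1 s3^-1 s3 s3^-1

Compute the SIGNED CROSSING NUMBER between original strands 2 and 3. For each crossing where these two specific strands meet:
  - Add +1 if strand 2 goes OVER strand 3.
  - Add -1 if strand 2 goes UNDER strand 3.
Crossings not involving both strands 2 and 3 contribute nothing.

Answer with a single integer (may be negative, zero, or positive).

Answer: 0

Derivation:
Gen 1: crossing 3x4. Both 2&3? no. Sum: 0
Gen 2: crossing 4x3. Both 2&3? no. Sum: 0
Gen 3: crossing 1x2. Both 2&3? no. Sum: 0
Gen 4: crossing 3x4. Both 2&3? no. Sum: 0
Gen 5: crossing 4x3. Both 2&3? no. Sum: 0
Gen 6: crossing 3x4. Both 2&3? no. Sum: 0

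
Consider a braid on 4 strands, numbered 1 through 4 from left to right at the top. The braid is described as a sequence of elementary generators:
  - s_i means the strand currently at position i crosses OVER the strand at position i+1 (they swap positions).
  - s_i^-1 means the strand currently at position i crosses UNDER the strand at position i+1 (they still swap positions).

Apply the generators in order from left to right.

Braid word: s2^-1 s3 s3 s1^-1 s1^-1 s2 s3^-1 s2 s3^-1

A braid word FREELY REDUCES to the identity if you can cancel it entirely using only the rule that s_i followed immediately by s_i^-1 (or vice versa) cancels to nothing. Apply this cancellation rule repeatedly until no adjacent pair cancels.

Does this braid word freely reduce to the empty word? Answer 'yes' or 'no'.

Gen 1 (s2^-1): push. Stack: [s2^-1]
Gen 2 (s3): push. Stack: [s2^-1 s3]
Gen 3 (s3): push. Stack: [s2^-1 s3 s3]
Gen 4 (s1^-1): push. Stack: [s2^-1 s3 s3 s1^-1]
Gen 5 (s1^-1): push. Stack: [s2^-1 s3 s3 s1^-1 s1^-1]
Gen 6 (s2): push. Stack: [s2^-1 s3 s3 s1^-1 s1^-1 s2]
Gen 7 (s3^-1): push. Stack: [s2^-1 s3 s3 s1^-1 s1^-1 s2 s3^-1]
Gen 8 (s2): push. Stack: [s2^-1 s3 s3 s1^-1 s1^-1 s2 s3^-1 s2]
Gen 9 (s3^-1): push. Stack: [s2^-1 s3 s3 s1^-1 s1^-1 s2 s3^-1 s2 s3^-1]
Reduced word: s2^-1 s3 s3 s1^-1 s1^-1 s2 s3^-1 s2 s3^-1

Answer: no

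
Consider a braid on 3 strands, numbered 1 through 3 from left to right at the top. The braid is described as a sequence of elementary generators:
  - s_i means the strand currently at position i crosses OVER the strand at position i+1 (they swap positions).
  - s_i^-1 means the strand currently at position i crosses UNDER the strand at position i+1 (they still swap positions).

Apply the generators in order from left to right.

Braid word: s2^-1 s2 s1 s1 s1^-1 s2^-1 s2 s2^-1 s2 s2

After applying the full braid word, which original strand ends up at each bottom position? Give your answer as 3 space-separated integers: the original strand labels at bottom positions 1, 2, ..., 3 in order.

Gen 1 (s2^-1): strand 2 crosses under strand 3. Perm now: [1 3 2]
Gen 2 (s2): strand 3 crosses over strand 2. Perm now: [1 2 3]
Gen 3 (s1): strand 1 crosses over strand 2. Perm now: [2 1 3]
Gen 4 (s1): strand 2 crosses over strand 1. Perm now: [1 2 3]
Gen 5 (s1^-1): strand 1 crosses under strand 2. Perm now: [2 1 3]
Gen 6 (s2^-1): strand 1 crosses under strand 3. Perm now: [2 3 1]
Gen 7 (s2): strand 3 crosses over strand 1. Perm now: [2 1 3]
Gen 8 (s2^-1): strand 1 crosses under strand 3. Perm now: [2 3 1]
Gen 9 (s2): strand 3 crosses over strand 1. Perm now: [2 1 3]
Gen 10 (s2): strand 1 crosses over strand 3. Perm now: [2 3 1]

Answer: 2 3 1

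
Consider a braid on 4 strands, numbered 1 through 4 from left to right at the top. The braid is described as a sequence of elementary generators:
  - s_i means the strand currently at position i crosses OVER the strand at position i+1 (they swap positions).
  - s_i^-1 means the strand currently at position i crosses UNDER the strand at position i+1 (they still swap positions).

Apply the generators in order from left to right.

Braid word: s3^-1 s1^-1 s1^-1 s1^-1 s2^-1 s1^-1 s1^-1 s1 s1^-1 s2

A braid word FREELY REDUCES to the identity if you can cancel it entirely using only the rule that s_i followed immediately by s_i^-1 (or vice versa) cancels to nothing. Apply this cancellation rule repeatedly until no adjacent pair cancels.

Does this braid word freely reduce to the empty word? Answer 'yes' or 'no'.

Gen 1 (s3^-1): push. Stack: [s3^-1]
Gen 2 (s1^-1): push. Stack: [s3^-1 s1^-1]
Gen 3 (s1^-1): push. Stack: [s3^-1 s1^-1 s1^-1]
Gen 4 (s1^-1): push. Stack: [s3^-1 s1^-1 s1^-1 s1^-1]
Gen 5 (s2^-1): push. Stack: [s3^-1 s1^-1 s1^-1 s1^-1 s2^-1]
Gen 6 (s1^-1): push. Stack: [s3^-1 s1^-1 s1^-1 s1^-1 s2^-1 s1^-1]
Gen 7 (s1^-1): push. Stack: [s3^-1 s1^-1 s1^-1 s1^-1 s2^-1 s1^-1 s1^-1]
Gen 8 (s1): cancels prior s1^-1. Stack: [s3^-1 s1^-1 s1^-1 s1^-1 s2^-1 s1^-1]
Gen 9 (s1^-1): push. Stack: [s3^-1 s1^-1 s1^-1 s1^-1 s2^-1 s1^-1 s1^-1]
Gen 10 (s2): push. Stack: [s3^-1 s1^-1 s1^-1 s1^-1 s2^-1 s1^-1 s1^-1 s2]
Reduced word: s3^-1 s1^-1 s1^-1 s1^-1 s2^-1 s1^-1 s1^-1 s2

Answer: no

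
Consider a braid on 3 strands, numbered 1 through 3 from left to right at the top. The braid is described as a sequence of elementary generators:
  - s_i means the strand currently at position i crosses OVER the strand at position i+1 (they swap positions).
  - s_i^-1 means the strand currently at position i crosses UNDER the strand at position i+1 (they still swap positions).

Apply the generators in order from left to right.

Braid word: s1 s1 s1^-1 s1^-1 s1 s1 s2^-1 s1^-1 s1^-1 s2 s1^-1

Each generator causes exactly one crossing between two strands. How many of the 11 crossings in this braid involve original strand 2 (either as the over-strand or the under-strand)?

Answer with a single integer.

Answer: 9

Derivation:
Gen 1: crossing 1x2. Involves strand 2? yes. Count so far: 1
Gen 2: crossing 2x1. Involves strand 2? yes. Count so far: 2
Gen 3: crossing 1x2. Involves strand 2? yes. Count so far: 3
Gen 4: crossing 2x1. Involves strand 2? yes. Count so far: 4
Gen 5: crossing 1x2. Involves strand 2? yes. Count so far: 5
Gen 6: crossing 2x1. Involves strand 2? yes. Count so far: 6
Gen 7: crossing 2x3. Involves strand 2? yes. Count so far: 7
Gen 8: crossing 1x3. Involves strand 2? no. Count so far: 7
Gen 9: crossing 3x1. Involves strand 2? no. Count so far: 7
Gen 10: crossing 3x2. Involves strand 2? yes. Count so far: 8
Gen 11: crossing 1x2. Involves strand 2? yes. Count so far: 9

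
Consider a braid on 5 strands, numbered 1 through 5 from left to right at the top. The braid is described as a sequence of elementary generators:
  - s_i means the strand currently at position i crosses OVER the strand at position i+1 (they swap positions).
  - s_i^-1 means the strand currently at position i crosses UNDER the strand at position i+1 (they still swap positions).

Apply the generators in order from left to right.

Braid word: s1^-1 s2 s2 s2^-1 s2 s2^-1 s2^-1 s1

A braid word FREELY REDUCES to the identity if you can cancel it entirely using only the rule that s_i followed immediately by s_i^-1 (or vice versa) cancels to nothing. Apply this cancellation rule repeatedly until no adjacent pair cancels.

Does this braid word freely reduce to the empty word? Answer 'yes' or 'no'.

Answer: yes

Derivation:
Gen 1 (s1^-1): push. Stack: [s1^-1]
Gen 2 (s2): push. Stack: [s1^-1 s2]
Gen 3 (s2): push. Stack: [s1^-1 s2 s2]
Gen 4 (s2^-1): cancels prior s2. Stack: [s1^-1 s2]
Gen 5 (s2): push. Stack: [s1^-1 s2 s2]
Gen 6 (s2^-1): cancels prior s2. Stack: [s1^-1 s2]
Gen 7 (s2^-1): cancels prior s2. Stack: [s1^-1]
Gen 8 (s1): cancels prior s1^-1. Stack: []
Reduced word: (empty)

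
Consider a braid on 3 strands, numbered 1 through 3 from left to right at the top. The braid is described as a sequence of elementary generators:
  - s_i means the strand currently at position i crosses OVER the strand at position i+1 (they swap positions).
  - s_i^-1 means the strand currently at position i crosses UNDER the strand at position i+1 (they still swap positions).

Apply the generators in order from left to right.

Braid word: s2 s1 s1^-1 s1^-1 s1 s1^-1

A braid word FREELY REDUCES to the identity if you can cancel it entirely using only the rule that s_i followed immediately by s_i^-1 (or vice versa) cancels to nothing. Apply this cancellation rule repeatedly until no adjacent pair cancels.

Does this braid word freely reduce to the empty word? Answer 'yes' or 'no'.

Answer: no

Derivation:
Gen 1 (s2): push. Stack: [s2]
Gen 2 (s1): push. Stack: [s2 s1]
Gen 3 (s1^-1): cancels prior s1. Stack: [s2]
Gen 4 (s1^-1): push. Stack: [s2 s1^-1]
Gen 5 (s1): cancels prior s1^-1. Stack: [s2]
Gen 6 (s1^-1): push. Stack: [s2 s1^-1]
Reduced word: s2 s1^-1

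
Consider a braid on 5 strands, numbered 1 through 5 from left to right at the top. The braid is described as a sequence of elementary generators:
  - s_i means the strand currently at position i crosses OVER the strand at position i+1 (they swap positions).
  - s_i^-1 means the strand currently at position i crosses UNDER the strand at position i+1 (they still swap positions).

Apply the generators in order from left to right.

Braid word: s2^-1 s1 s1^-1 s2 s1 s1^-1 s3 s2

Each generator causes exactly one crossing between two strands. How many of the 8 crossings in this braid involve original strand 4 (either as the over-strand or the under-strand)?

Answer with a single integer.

Gen 1: crossing 2x3. Involves strand 4? no. Count so far: 0
Gen 2: crossing 1x3. Involves strand 4? no. Count so far: 0
Gen 3: crossing 3x1. Involves strand 4? no. Count so far: 0
Gen 4: crossing 3x2. Involves strand 4? no. Count so far: 0
Gen 5: crossing 1x2. Involves strand 4? no. Count so far: 0
Gen 6: crossing 2x1. Involves strand 4? no. Count so far: 0
Gen 7: crossing 3x4. Involves strand 4? yes. Count so far: 1
Gen 8: crossing 2x4. Involves strand 4? yes. Count so far: 2

Answer: 2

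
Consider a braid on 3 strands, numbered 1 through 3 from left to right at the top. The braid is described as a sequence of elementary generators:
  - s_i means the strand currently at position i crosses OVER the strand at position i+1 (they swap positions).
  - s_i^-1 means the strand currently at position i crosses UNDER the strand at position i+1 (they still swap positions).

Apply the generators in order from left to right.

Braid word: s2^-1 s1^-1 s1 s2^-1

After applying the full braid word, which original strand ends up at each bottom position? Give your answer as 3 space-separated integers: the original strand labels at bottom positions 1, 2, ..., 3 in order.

Gen 1 (s2^-1): strand 2 crosses under strand 3. Perm now: [1 3 2]
Gen 2 (s1^-1): strand 1 crosses under strand 3. Perm now: [3 1 2]
Gen 3 (s1): strand 3 crosses over strand 1. Perm now: [1 3 2]
Gen 4 (s2^-1): strand 3 crosses under strand 2. Perm now: [1 2 3]

Answer: 1 2 3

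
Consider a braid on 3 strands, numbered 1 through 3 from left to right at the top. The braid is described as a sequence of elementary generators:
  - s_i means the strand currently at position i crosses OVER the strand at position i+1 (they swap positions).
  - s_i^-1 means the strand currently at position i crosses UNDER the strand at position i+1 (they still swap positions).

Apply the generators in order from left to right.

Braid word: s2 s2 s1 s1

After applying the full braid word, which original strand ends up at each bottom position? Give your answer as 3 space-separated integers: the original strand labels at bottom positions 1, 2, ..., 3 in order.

Answer: 1 2 3

Derivation:
Gen 1 (s2): strand 2 crosses over strand 3. Perm now: [1 3 2]
Gen 2 (s2): strand 3 crosses over strand 2. Perm now: [1 2 3]
Gen 3 (s1): strand 1 crosses over strand 2. Perm now: [2 1 3]
Gen 4 (s1): strand 2 crosses over strand 1. Perm now: [1 2 3]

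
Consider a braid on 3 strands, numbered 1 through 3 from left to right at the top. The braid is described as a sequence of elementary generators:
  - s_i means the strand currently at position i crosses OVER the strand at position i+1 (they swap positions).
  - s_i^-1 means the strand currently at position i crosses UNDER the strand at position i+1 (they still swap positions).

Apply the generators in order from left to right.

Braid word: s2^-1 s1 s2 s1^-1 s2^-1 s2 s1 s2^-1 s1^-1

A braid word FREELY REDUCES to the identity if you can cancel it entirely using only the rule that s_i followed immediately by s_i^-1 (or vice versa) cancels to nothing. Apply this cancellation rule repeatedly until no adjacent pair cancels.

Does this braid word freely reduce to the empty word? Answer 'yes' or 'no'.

Gen 1 (s2^-1): push. Stack: [s2^-1]
Gen 2 (s1): push. Stack: [s2^-1 s1]
Gen 3 (s2): push. Stack: [s2^-1 s1 s2]
Gen 4 (s1^-1): push. Stack: [s2^-1 s1 s2 s1^-1]
Gen 5 (s2^-1): push. Stack: [s2^-1 s1 s2 s1^-1 s2^-1]
Gen 6 (s2): cancels prior s2^-1. Stack: [s2^-1 s1 s2 s1^-1]
Gen 7 (s1): cancels prior s1^-1. Stack: [s2^-1 s1 s2]
Gen 8 (s2^-1): cancels prior s2. Stack: [s2^-1 s1]
Gen 9 (s1^-1): cancels prior s1. Stack: [s2^-1]
Reduced word: s2^-1

Answer: no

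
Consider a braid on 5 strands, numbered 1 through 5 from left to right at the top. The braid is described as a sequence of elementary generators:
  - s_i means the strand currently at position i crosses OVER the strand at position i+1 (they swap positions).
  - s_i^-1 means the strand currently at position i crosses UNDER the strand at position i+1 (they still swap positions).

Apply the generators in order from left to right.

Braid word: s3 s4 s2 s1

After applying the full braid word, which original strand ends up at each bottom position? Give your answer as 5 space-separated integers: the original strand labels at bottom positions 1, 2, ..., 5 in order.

Answer: 4 1 2 5 3

Derivation:
Gen 1 (s3): strand 3 crosses over strand 4. Perm now: [1 2 4 3 5]
Gen 2 (s4): strand 3 crosses over strand 5. Perm now: [1 2 4 5 3]
Gen 3 (s2): strand 2 crosses over strand 4. Perm now: [1 4 2 5 3]
Gen 4 (s1): strand 1 crosses over strand 4. Perm now: [4 1 2 5 3]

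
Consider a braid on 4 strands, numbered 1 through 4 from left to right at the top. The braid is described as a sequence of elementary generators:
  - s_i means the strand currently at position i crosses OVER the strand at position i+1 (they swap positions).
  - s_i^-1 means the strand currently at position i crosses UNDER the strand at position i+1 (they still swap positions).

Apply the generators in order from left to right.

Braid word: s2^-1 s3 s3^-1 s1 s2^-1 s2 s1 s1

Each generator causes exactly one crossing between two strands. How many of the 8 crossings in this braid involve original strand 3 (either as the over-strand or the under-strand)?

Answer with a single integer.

Answer: 4

Derivation:
Gen 1: crossing 2x3. Involves strand 3? yes. Count so far: 1
Gen 2: crossing 2x4. Involves strand 3? no. Count so far: 1
Gen 3: crossing 4x2. Involves strand 3? no. Count so far: 1
Gen 4: crossing 1x3. Involves strand 3? yes. Count so far: 2
Gen 5: crossing 1x2. Involves strand 3? no. Count so far: 2
Gen 6: crossing 2x1. Involves strand 3? no. Count so far: 2
Gen 7: crossing 3x1. Involves strand 3? yes. Count so far: 3
Gen 8: crossing 1x3. Involves strand 3? yes. Count so far: 4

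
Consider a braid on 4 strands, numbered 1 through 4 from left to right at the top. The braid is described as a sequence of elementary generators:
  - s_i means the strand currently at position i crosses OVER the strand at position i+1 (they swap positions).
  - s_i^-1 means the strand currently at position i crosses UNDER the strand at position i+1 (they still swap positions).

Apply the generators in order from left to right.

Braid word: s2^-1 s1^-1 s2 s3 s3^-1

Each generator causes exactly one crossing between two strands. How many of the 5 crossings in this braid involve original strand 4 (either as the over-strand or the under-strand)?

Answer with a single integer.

Gen 1: crossing 2x3. Involves strand 4? no. Count so far: 0
Gen 2: crossing 1x3. Involves strand 4? no. Count so far: 0
Gen 3: crossing 1x2. Involves strand 4? no. Count so far: 0
Gen 4: crossing 1x4. Involves strand 4? yes. Count so far: 1
Gen 5: crossing 4x1. Involves strand 4? yes. Count so far: 2

Answer: 2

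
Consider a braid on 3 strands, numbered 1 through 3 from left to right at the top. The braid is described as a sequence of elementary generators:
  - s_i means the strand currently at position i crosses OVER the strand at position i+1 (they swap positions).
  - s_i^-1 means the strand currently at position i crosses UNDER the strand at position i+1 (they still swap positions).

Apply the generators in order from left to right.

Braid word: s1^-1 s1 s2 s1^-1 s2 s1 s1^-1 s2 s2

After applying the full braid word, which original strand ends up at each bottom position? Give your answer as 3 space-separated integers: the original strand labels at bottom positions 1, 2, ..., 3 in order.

Gen 1 (s1^-1): strand 1 crosses under strand 2. Perm now: [2 1 3]
Gen 2 (s1): strand 2 crosses over strand 1. Perm now: [1 2 3]
Gen 3 (s2): strand 2 crosses over strand 3. Perm now: [1 3 2]
Gen 4 (s1^-1): strand 1 crosses under strand 3. Perm now: [3 1 2]
Gen 5 (s2): strand 1 crosses over strand 2. Perm now: [3 2 1]
Gen 6 (s1): strand 3 crosses over strand 2. Perm now: [2 3 1]
Gen 7 (s1^-1): strand 2 crosses under strand 3. Perm now: [3 2 1]
Gen 8 (s2): strand 2 crosses over strand 1. Perm now: [3 1 2]
Gen 9 (s2): strand 1 crosses over strand 2. Perm now: [3 2 1]

Answer: 3 2 1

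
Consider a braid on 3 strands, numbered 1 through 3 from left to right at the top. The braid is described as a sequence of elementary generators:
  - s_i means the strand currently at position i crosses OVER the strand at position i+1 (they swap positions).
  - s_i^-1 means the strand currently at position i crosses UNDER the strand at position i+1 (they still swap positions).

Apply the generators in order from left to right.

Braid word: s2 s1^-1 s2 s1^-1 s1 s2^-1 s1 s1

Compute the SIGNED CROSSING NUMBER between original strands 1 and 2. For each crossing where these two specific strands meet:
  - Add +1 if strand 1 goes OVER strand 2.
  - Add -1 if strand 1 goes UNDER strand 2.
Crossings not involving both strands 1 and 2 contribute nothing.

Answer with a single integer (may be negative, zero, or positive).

Answer: 2

Derivation:
Gen 1: crossing 2x3. Both 1&2? no. Sum: 0
Gen 2: crossing 1x3. Both 1&2? no. Sum: 0
Gen 3: 1 over 2. Both 1&2? yes. Contrib: +1. Sum: 1
Gen 4: crossing 3x2. Both 1&2? no. Sum: 1
Gen 5: crossing 2x3. Both 1&2? no. Sum: 1
Gen 6: 2 under 1. Both 1&2? yes. Contrib: +1. Sum: 2
Gen 7: crossing 3x1. Both 1&2? no. Sum: 2
Gen 8: crossing 1x3. Both 1&2? no. Sum: 2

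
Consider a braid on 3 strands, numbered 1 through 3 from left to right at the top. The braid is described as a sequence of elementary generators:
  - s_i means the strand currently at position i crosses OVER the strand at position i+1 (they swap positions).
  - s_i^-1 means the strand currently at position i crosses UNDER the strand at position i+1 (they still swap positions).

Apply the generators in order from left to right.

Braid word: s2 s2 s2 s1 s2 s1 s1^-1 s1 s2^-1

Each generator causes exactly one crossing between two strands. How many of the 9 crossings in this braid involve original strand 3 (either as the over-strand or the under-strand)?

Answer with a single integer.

Answer: 8

Derivation:
Gen 1: crossing 2x3. Involves strand 3? yes. Count so far: 1
Gen 2: crossing 3x2. Involves strand 3? yes. Count so far: 2
Gen 3: crossing 2x3. Involves strand 3? yes. Count so far: 3
Gen 4: crossing 1x3. Involves strand 3? yes. Count so far: 4
Gen 5: crossing 1x2. Involves strand 3? no. Count so far: 4
Gen 6: crossing 3x2. Involves strand 3? yes. Count so far: 5
Gen 7: crossing 2x3. Involves strand 3? yes. Count so far: 6
Gen 8: crossing 3x2. Involves strand 3? yes. Count so far: 7
Gen 9: crossing 3x1. Involves strand 3? yes. Count so far: 8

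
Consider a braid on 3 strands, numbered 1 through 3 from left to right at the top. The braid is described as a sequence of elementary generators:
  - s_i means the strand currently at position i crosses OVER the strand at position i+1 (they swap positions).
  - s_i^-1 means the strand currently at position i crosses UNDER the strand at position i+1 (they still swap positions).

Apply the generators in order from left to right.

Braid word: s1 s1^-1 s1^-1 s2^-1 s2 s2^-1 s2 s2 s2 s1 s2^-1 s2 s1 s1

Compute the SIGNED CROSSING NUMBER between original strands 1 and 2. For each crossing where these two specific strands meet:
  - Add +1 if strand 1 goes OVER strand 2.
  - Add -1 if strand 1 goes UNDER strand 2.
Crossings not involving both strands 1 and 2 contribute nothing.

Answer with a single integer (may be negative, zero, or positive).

Answer: 0

Derivation:
Gen 1: 1 over 2. Both 1&2? yes. Contrib: +1. Sum: 1
Gen 2: 2 under 1. Both 1&2? yes. Contrib: +1. Sum: 2
Gen 3: 1 under 2. Both 1&2? yes. Contrib: -1. Sum: 1
Gen 4: crossing 1x3. Both 1&2? no. Sum: 1
Gen 5: crossing 3x1. Both 1&2? no. Sum: 1
Gen 6: crossing 1x3. Both 1&2? no. Sum: 1
Gen 7: crossing 3x1. Both 1&2? no. Sum: 1
Gen 8: crossing 1x3. Both 1&2? no. Sum: 1
Gen 9: crossing 3x1. Both 1&2? no. Sum: 1
Gen 10: 2 over 1. Both 1&2? yes. Contrib: -1. Sum: 0
Gen 11: crossing 2x3. Both 1&2? no. Sum: 0
Gen 12: crossing 3x2. Both 1&2? no. Sum: 0
Gen 13: 1 over 2. Both 1&2? yes. Contrib: +1. Sum: 1
Gen 14: 2 over 1. Both 1&2? yes. Contrib: -1. Sum: 0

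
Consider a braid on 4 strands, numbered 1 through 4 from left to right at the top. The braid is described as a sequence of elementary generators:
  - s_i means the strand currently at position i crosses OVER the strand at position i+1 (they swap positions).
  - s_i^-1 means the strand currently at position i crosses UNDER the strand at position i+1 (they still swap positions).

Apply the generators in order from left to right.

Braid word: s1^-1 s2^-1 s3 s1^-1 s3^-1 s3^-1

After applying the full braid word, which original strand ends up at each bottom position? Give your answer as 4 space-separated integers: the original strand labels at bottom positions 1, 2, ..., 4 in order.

Gen 1 (s1^-1): strand 1 crosses under strand 2. Perm now: [2 1 3 4]
Gen 2 (s2^-1): strand 1 crosses under strand 3. Perm now: [2 3 1 4]
Gen 3 (s3): strand 1 crosses over strand 4. Perm now: [2 3 4 1]
Gen 4 (s1^-1): strand 2 crosses under strand 3. Perm now: [3 2 4 1]
Gen 5 (s3^-1): strand 4 crosses under strand 1. Perm now: [3 2 1 4]
Gen 6 (s3^-1): strand 1 crosses under strand 4. Perm now: [3 2 4 1]

Answer: 3 2 4 1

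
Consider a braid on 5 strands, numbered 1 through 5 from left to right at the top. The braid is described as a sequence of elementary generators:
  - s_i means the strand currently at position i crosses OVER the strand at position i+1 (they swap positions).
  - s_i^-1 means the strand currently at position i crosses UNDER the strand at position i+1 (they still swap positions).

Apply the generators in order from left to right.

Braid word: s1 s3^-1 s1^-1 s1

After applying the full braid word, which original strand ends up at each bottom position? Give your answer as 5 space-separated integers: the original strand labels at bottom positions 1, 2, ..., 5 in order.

Answer: 2 1 4 3 5

Derivation:
Gen 1 (s1): strand 1 crosses over strand 2. Perm now: [2 1 3 4 5]
Gen 2 (s3^-1): strand 3 crosses under strand 4. Perm now: [2 1 4 3 5]
Gen 3 (s1^-1): strand 2 crosses under strand 1. Perm now: [1 2 4 3 5]
Gen 4 (s1): strand 1 crosses over strand 2. Perm now: [2 1 4 3 5]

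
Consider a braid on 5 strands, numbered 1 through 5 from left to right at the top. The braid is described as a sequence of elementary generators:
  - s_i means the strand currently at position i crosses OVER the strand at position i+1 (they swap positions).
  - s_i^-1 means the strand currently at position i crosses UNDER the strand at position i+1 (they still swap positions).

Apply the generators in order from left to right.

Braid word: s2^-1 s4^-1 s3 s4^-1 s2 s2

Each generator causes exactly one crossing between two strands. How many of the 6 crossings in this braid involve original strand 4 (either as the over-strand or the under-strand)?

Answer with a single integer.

Answer: 2

Derivation:
Gen 1: crossing 2x3. Involves strand 4? no. Count so far: 0
Gen 2: crossing 4x5. Involves strand 4? yes. Count so far: 1
Gen 3: crossing 2x5. Involves strand 4? no. Count so far: 1
Gen 4: crossing 2x4. Involves strand 4? yes. Count so far: 2
Gen 5: crossing 3x5. Involves strand 4? no. Count so far: 2
Gen 6: crossing 5x3. Involves strand 4? no. Count so far: 2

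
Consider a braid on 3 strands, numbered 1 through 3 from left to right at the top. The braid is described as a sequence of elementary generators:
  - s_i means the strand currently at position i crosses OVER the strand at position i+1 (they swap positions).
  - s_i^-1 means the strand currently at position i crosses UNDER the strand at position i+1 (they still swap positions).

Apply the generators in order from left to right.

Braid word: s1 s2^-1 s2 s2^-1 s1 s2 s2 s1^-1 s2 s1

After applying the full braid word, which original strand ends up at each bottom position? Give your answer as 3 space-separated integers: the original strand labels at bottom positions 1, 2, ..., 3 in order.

Answer: 1 2 3

Derivation:
Gen 1 (s1): strand 1 crosses over strand 2. Perm now: [2 1 3]
Gen 2 (s2^-1): strand 1 crosses under strand 3. Perm now: [2 3 1]
Gen 3 (s2): strand 3 crosses over strand 1. Perm now: [2 1 3]
Gen 4 (s2^-1): strand 1 crosses under strand 3. Perm now: [2 3 1]
Gen 5 (s1): strand 2 crosses over strand 3. Perm now: [3 2 1]
Gen 6 (s2): strand 2 crosses over strand 1. Perm now: [3 1 2]
Gen 7 (s2): strand 1 crosses over strand 2. Perm now: [3 2 1]
Gen 8 (s1^-1): strand 3 crosses under strand 2. Perm now: [2 3 1]
Gen 9 (s2): strand 3 crosses over strand 1. Perm now: [2 1 3]
Gen 10 (s1): strand 2 crosses over strand 1. Perm now: [1 2 3]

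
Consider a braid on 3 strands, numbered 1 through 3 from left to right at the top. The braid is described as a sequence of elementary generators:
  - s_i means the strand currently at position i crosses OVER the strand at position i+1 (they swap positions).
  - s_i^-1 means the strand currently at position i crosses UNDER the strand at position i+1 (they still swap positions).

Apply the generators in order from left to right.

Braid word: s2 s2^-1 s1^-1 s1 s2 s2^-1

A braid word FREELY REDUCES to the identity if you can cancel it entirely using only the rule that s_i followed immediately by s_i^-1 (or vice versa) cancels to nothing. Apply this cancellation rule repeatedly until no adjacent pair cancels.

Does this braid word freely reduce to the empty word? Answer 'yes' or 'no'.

Answer: yes

Derivation:
Gen 1 (s2): push. Stack: [s2]
Gen 2 (s2^-1): cancels prior s2. Stack: []
Gen 3 (s1^-1): push. Stack: [s1^-1]
Gen 4 (s1): cancels prior s1^-1. Stack: []
Gen 5 (s2): push. Stack: [s2]
Gen 6 (s2^-1): cancels prior s2. Stack: []
Reduced word: (empty)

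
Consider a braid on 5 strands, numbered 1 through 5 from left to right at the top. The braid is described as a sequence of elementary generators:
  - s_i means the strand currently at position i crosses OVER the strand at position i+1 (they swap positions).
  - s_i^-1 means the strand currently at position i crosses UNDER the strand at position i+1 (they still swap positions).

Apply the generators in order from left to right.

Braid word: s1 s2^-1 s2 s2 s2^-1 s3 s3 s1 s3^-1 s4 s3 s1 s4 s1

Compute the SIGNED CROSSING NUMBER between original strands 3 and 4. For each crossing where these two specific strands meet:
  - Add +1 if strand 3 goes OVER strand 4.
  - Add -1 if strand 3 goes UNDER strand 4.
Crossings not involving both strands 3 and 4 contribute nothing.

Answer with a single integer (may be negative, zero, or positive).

Gen 1: crossing 1x2. Both 3&4? no. Sum: 0
Gen 2: crossing 1x3. Both 3&4? no. Sum: 0
Gen 3: crossing 3x1. Both 3&4? no. Sum: 0
Gen 4: crossing 1x3. Both 3&4? no. Sum: 0
Gen 5: crossing 3x1. Both 3&4? no. Sum: 0
Gen 6: 3 over 4. Both 3&4? yes. Contrib: +1. Sum: 1
Gen 7: 4 over 3. Both 3&4? yes. Contrib: -1. Sum: 0
Gen 8: crossing 2x1. Both 3&4? no. Sum: 0
Gen 9: 3 under 4. Both 3&4? yes. Contrib: -1. Sum: -1
Gen 10: crossing 3x5. Both 3&4? no. Sum: -1
Gen 11: crossing 4x5. Both 3&4? no. Sum: -1
Gen 12: crossing 1x2. Both 3&4? no. Sum: -1
Gen 13: 4 over 3. Both 3&4? yes. Contrib: -1. Sum: -2
Gen 14: crossing 2x1. Both 3&4? no. Sum: -2

Answer: -2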